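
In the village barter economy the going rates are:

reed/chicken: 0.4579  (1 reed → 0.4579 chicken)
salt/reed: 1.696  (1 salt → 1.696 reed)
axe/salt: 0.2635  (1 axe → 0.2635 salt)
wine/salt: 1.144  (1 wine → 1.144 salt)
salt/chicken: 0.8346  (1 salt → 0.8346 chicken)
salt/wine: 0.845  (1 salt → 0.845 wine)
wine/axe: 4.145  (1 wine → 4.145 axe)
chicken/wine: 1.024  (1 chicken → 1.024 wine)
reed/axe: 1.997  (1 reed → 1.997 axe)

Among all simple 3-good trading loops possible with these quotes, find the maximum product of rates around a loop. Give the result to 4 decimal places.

0.9777

salt→chicken→wine→salt: 0.8346 × 1.024 × 1.144 = 0.97770
salt→wine→axe→salt: 0.845 × 4.145 × 0.2635 = 0.92292
salt→reed→axe→salt: 1.696 × 1.997 × 0.2635 = 0.89245
Maximum is salt→chicken→wine→salt at 0.9777; no arbitrage — every cycle loses value.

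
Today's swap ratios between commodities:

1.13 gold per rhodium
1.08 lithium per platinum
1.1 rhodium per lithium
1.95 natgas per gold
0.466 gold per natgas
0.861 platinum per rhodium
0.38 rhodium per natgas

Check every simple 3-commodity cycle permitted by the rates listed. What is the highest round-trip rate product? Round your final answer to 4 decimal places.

platinum→lithium→rhodium→platinum: 1.08 × 1.1 × 0.861 = 1.02287
natgas→rhodium→gold→natgas: 0.38 × 1.13 × 1.95 = 0.83733
Maximum is platinum→lithium→rhodium→platinum at 1.0229; arbitrage exists.

1.0229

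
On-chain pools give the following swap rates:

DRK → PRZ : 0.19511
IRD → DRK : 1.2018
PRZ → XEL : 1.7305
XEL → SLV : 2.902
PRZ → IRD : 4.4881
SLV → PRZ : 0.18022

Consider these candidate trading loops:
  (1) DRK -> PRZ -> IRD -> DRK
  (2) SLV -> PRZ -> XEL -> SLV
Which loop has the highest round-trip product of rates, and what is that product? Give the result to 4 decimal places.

1.0524

(1) 0.19511 × 4.4881 × 1.2018 = 1.05238
(2) 0.18022 × 1.7305 × 2.902 = 0.90505
Highest is cycle (1) at 1.0524 (>1, arbitrage).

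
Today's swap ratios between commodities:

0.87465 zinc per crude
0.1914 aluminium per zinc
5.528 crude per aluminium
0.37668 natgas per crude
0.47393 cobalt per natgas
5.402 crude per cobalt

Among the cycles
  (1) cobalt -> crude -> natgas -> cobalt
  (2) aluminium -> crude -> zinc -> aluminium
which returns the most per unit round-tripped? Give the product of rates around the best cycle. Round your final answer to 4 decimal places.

0.9644

(1) 5.402 × 0.37668 × 0.47393 = 0.96436
(2) 5.528 × 0.87465 × 0.1914 = 0.92543
Highest is cycle (1) at 0.9644 (≤1, no arbitrage).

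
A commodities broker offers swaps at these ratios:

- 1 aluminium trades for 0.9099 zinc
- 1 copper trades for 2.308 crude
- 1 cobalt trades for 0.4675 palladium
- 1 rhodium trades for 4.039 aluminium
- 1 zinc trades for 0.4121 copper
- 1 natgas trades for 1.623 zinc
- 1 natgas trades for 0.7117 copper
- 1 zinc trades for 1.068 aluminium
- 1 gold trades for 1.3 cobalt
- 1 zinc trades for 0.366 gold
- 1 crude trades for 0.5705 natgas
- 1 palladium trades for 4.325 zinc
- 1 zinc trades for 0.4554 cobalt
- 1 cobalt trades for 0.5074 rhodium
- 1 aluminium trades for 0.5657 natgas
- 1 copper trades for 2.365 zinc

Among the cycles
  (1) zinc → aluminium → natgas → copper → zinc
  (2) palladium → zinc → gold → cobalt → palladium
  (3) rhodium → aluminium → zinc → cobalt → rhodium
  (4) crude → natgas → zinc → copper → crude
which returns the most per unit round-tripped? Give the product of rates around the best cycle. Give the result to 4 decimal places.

(1) 1.068 × 0.5657 × 0.7117 × 2.365 = 1.01692
(2) 4.325 × 0.366 × 1.3 × 0.4675 = 0.96204
(3) 4.039 × 0.9099 × 0.4554 × 0.5074 = 0.84920
(4) 0.5705 × 1.623 × 0.4121 × 2.308 = 0.88067
Highest is cycle (1) at 1.0169 (>1, arbitrage).

1.0169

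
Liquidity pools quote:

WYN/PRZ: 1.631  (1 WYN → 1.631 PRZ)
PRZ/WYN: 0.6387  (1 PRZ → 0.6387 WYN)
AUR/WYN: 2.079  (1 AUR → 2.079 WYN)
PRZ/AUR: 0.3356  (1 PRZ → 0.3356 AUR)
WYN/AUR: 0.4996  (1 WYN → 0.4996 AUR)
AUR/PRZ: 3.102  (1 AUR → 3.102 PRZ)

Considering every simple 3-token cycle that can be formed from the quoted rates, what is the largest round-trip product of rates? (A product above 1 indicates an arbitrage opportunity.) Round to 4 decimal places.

1.1380

AUR→WYN→PRZ→AUR: 2.079 × 1.631 × 0.3356 = 1.13797
AUR→PRZ→WYN→AUR: 3.102 × 0.6387 × 0.4996 = 0.98983
Maximum is AUR→WYN→PRZ→AUR at 1.1380; arbitrage exists.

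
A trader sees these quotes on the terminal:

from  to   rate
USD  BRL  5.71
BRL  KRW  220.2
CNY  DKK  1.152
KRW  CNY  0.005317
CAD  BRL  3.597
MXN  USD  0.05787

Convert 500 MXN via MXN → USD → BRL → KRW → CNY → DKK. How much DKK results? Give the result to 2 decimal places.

500 MXN × 0.05787 = 28.935 USD
28.935 USD × 5.71 = 165.21885 BRL
165.21885 BRL × 220.2 = 36381.19077 KRW
36381.19077 KRW × 0.005317 = 193.43879132409 CNY
193.43879132409 CNY × 1.152 = 222.84148760535168 DKK

222.84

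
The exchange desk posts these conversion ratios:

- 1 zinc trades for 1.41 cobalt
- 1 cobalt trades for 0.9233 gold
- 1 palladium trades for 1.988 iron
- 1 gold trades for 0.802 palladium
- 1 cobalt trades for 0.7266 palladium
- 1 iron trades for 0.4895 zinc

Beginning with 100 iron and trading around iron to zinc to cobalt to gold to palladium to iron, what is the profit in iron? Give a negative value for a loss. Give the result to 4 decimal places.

100 iron × 0.4895 = 48.95 zinc
48.95 zinc × 1.41 = 69.0195 cobalt
69.0195 cobalt × 0.9233 = 63.72570435 gold
63.72570435 gold × 0.802 = 51.1080148887 palladium
51.1080148887 palladium × 1.988 = 101.6027335987356 iron
Net change: 101.6027335987356 − 100 = 1.6027335987356 iron

1.6027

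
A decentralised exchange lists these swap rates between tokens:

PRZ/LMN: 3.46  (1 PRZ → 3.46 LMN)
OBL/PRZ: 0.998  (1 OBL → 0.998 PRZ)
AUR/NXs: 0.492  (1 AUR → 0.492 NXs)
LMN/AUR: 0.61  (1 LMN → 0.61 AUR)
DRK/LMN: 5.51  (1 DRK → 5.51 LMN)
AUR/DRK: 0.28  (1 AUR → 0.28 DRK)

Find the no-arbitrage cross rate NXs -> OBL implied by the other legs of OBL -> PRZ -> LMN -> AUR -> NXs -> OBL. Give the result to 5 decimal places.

Known legs of the cycle: 0.998 × 3.46 × 0.61 × 0.492 = 1.0363383696
For no arbitrage the full-cycle product must be 1, so the missing rate is 1 / 1.0363383696 ≈ 0.9649358.

0.96494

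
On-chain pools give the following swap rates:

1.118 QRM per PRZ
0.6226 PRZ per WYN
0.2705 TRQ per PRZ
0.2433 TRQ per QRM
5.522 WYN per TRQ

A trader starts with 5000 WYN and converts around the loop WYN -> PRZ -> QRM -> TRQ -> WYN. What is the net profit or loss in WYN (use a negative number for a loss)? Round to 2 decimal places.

-324.16

5000 WYN × 0.6226 = 3113 PRZ
3113 PRZ × 1.118 = 3480.334 QRM
3480.334 QRM × 0.2433 = 846.7652622 TRQ
846.7652622 TRQ × 5.522 = 4675.8377778684 WYN
Net change: 4675.8377778684 − 5000 = -324.1622221316 WYN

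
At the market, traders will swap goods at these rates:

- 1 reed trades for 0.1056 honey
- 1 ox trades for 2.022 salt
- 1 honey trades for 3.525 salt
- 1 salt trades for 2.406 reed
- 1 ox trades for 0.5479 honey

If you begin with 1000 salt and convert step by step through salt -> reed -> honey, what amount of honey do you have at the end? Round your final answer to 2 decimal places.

254.07

1000 salt × 2.406 = 2406 reed
2406 reed × 0.1056 = 254.0736 honey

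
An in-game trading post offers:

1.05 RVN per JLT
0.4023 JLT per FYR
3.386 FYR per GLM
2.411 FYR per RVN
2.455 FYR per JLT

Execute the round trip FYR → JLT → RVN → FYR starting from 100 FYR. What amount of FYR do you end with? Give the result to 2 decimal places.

100 FYR × 0.4023 = 40.23 JLT
40.23 JLT × 1.05 = 42.2415 RVN
42.2415 RVN × 2.411 = 101.8442565 FYR

101.84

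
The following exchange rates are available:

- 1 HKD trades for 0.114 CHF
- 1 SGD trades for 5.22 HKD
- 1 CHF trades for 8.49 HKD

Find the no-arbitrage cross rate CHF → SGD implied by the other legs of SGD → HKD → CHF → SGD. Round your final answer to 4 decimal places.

Known legs of the cycle: 5.22 × 0.114 = 0.59508
For no arbitrage the full-cycle product must be 1, so the missing rate is 1 / 0.59508 ≈ 1.680446.

1.6804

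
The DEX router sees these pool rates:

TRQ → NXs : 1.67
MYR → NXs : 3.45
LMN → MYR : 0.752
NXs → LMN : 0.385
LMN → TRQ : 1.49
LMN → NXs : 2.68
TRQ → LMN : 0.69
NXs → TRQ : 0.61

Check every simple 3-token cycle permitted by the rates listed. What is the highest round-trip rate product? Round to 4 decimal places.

TRQ→LMN→NXs→TRQ: 0.69 × 2.68 × 0.61 = 1.12801
MYR→NXs→LMN→MYR: 3.45 × 0.385 × 0.752 = 0.99884
TRQ→NXs→LMN→TRQ: 1.67 × 0.385 × 1.49 = 0.95800
Maximum is TRQ→LMN→NXs→TRQ at 1.1280; arbitrage exists.

1.1280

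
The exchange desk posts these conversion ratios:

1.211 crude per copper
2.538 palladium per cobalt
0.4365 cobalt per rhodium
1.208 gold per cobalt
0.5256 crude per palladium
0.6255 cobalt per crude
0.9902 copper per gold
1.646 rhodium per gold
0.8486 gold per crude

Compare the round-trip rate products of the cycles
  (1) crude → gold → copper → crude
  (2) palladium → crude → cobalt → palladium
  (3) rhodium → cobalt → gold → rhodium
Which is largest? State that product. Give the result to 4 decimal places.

1.0176

(1) 0.8486 × 0.9902 × 1.211 = 1.01758
(2) 0.5256 × 0.6255 × 2.538 = 0.83440
(3) 0.4365 × 1.208 × 1.646 = 0.86792
Highest is cycle (1) at 1.0176 (>1, arbitrage).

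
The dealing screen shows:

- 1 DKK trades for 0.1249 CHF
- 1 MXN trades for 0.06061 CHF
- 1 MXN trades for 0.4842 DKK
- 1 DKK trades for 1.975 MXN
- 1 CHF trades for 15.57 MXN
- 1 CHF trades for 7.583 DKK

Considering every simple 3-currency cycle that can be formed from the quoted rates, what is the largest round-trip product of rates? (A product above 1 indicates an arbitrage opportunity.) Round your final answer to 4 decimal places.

CHF→MXN→DKK→CHF: 15.57 × 0.4842 × 0.1249 = 0.94162
CHF→DKK→MXN→CHF: 7.583 × 1.975 × 0.06061 = 0.90772
Maximum is CHF→MXN→DKK→CHF at 0.9416; no arbitrage — every cycle loses value.

0.9416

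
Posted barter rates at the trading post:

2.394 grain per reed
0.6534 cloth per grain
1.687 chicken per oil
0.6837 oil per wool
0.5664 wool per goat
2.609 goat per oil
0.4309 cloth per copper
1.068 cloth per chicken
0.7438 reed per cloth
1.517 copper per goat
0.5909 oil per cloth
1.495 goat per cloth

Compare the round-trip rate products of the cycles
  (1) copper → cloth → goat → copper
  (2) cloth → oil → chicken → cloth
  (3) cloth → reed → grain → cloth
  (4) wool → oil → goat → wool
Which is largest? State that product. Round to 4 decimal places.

1.1635

(1) 0.4309 × 1.495 × 1.517 = 0.97724
(2) 0.5909 × 1.687 × 1.068 = 1.06463
(3) 0.7438 × 2.394 × 0.6534 = 1.16348
(4) 0.6837 × 2.609 × 0.5664 = 1.01033
Highest is cycle (3) at 1.1635 (>1, arbitrage).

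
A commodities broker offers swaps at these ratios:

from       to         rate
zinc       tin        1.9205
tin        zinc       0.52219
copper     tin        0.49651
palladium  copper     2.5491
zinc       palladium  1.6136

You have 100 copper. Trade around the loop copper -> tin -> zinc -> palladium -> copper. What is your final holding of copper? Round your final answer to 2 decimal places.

106.64

100 copper × 0.49651 = 49.651 tin
49.651 tin × 0.52219 = 25.92725569 zinc
25.92725569 zinc × 1.6136 = 41.836219781384 palladium
41.836219781384 palladium × 2.5491 = 106.6447078447259544 copper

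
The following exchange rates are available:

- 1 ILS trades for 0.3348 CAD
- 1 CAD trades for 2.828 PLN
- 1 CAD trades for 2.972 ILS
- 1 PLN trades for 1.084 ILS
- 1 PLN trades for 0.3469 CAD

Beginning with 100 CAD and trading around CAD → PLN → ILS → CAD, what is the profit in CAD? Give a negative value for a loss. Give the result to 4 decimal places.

2.6347

100 CAD × 2.828 = 282.8 PLN
282.8 PLN × 1.084 = 306.5552 ILS
306.5552 ILS × 0.3348 = 102.63468096 CAD
Net change: 102.63468096 − 100 = 2.63468096 CAD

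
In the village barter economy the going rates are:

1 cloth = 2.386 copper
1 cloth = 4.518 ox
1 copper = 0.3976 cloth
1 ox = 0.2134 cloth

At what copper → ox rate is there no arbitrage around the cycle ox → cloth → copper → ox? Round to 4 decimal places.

1.9640

Known legs of the cycle: 0.2134 × 2.386 = 0.5091724
For no arbitrage the full-cycle product must be 1, so the missing rate is 1 / 0.5091724 ≈ 1.963971.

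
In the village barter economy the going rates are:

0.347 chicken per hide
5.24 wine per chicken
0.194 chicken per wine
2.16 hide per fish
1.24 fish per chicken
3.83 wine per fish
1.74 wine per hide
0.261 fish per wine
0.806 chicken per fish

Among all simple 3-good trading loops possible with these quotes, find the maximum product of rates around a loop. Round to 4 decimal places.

wine→fish→chicken→wine: 0.261 × 0.806 × 5.24 = 1.10232
hide→wine→fish→hide: 1.74 × 0.261 × 2.16 = 0.98094
hide→chicken→fish→hide: 0.347 × 1.24 × 2.16 = 0.92940
wine→chicken→fish→wine: 0.194 × 1.24 × 3.83 = 0.92134
Maximum is wine→fish→chicken→wine at 1.1023; arbitrage exists.

1.1023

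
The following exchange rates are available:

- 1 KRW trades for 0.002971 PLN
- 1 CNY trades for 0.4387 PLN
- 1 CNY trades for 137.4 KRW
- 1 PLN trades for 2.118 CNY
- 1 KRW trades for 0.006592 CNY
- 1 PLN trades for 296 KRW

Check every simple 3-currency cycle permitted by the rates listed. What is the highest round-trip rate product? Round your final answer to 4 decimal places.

0.8646

KRW→PLN→CNY→KRW: 0.002971 × 2.118 × 137.4 = 0.86460
KRW→CNY→PLN→KRW: 0.006592 × 0.4387 × 296 = 0.85601
Maximum is KRW→PLN→CNY→KRW at 0.8646; no arbitrage — every cycle loses value.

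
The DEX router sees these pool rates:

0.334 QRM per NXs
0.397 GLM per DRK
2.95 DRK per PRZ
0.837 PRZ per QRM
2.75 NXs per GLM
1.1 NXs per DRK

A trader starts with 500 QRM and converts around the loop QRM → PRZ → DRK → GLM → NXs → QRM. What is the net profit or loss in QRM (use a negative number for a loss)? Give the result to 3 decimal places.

500 QRM × 0.837 = 418.5 PRZ
418.5 PRZ × 2.95 = 1234.575 DRK
1234.575 DRK × 0.397 = 490.126275 GLM
490.126275 GLM × 2.75 = 1347.84725625 NXs
1347.84725625 NXs × 0.334 = 450.1809835875 QRM
Net change: 450.1809835875 − 500 = -49.8190164125 QRM

-49.819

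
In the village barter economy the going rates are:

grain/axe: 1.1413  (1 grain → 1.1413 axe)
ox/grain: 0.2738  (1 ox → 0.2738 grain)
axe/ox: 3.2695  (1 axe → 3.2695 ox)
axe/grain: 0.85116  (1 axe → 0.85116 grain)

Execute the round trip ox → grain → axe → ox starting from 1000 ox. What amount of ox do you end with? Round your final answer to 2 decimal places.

1021.68

1000 ox × 0.2738 = 273.8 grain
273.8 grain × 1.1413 = 312.48794 axe
312.48794 axe × 3.2695 = 1021.67931983 ox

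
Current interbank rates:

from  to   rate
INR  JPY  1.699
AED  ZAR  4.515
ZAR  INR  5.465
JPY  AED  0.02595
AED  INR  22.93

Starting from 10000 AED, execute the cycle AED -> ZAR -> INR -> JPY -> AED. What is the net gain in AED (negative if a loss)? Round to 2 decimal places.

878.74

10000 AED × 4.515 = 45150 ZAR
45150 ZAR × 5.465 = 246744.75 INR
246744.75 INR × 1.699 = 419219.33025 JPY
419219.33025 JPY × 0.02595 = 10878.7416199875 AED
Net change: 10878.7416199875 − 10000 = 878.7416199875 AED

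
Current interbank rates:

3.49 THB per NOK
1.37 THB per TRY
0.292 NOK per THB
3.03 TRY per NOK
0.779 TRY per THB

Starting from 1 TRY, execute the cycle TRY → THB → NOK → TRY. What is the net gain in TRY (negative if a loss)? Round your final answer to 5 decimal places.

0.21212

1 TRY × 1.37 = 1.37 THB
1.37 THB × 0.292 = 0.40004 NOK
0.40004 NOK × 3.03 = 1.2121212 TRY
Net change: 1.2121212 − 1 = 0.2121212 TRY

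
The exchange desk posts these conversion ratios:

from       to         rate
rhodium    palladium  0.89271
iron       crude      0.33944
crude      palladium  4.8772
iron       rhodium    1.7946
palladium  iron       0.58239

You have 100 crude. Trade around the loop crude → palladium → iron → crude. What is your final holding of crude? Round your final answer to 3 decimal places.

100 crude × 4.8772 = 487.72 palladium
487.72 palladium × 0.58239 = 284.0432508 iron
284.0432508 iron × 0.33944 = 96.415641051552 crude

96.416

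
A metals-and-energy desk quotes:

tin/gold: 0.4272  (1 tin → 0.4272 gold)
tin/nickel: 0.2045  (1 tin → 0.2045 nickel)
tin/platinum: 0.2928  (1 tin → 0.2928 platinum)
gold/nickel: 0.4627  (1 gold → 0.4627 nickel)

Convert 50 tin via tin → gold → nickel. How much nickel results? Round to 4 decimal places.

9.8833

50 tin × 0.4272 = 21.36 gold
21.36 gold × 0.4627 = 9.883272 nickel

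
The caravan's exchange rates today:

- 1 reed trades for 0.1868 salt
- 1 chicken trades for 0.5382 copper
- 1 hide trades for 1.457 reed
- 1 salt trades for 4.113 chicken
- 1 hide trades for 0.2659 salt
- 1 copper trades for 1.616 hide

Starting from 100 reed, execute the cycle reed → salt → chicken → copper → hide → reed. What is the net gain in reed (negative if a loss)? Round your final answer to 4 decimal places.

100 reed × 0.1868 = 18.68 salt
18.68 salt × 4.113 = 76.83084 chicken
76.83084 chicken × 0.5382 = 41.350358088 copper
41.350358088 copper × 1.616 = 66.822178670208 hide
66.822178670208 hide × 1.457 = 97.359914322493056 reed
Net change: 97.359914322493056 − 100 = -2.640085677506944 reed

-2.6401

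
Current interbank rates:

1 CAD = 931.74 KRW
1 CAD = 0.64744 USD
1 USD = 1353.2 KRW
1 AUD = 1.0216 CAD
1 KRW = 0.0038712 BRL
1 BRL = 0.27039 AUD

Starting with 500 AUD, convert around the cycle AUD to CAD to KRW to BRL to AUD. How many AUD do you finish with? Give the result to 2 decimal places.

498.17

500 AUD × 1.0216 = 510.8 CAD
510.8 CAD × 931.74 = 475932.792 KRW
475932.792 KRW × 0.0038712 = 1842.4310243904 BRL
1842.4310243904 BRL × 0.27039 = 498.174924684920256 AUD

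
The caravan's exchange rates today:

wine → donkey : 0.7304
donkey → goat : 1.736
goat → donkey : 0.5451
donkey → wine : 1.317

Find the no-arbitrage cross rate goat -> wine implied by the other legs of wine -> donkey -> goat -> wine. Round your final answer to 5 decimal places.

0.78866

Known legs of the cycle: 0.7304 × 1.736 = 1.2679744
For no arbitrage the full-cycle product must be 1, so the missing rate is 1 / 1.2679744 ≈ 0.7886595.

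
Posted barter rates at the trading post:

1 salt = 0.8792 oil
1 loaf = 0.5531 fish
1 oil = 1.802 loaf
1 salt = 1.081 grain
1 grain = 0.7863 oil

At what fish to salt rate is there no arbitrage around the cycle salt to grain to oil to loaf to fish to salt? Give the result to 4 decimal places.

Known legs of the cycle: 1.081 × 0.7863 × 1.802 × 0.5531 = 0.84717360214386
For no arbitrage the full-cycle product must be 1, so the missing rate is 1 / 0.84717360214386 ≈ 1.180396.

1.1804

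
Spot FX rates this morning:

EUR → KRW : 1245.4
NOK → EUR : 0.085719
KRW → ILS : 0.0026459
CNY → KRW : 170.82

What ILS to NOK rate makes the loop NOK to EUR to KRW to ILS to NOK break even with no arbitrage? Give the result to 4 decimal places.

3.5403

Known legs of the cycle: 0.085719 × 1245.4 × 0.0026459 = 0.28246157967534
For no arbitrage the full-cycle product must be 1, so the missing rate is 1 / 0.28246157967534 ≈ 3.540304.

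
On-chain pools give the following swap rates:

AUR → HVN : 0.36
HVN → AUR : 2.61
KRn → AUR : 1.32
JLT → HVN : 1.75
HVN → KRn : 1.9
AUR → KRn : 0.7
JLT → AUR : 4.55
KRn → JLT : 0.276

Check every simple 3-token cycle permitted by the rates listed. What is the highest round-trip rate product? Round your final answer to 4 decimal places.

0.9177

KRn→JLT→HVN→KRn: 0.276 × 1.75 × 1.9 = 0.91770
KRn→AUR→HVN→KRn: 1.32 × 0.36 × 1.9 = 0.90288
KRn→JLT→AUR→KRn: 0.276 × 4.55 × 0.7 = 0.87906
Maximum is KRn→JLT→HVN→KRn at 0.9177; no arbitrage — every cycle loses value.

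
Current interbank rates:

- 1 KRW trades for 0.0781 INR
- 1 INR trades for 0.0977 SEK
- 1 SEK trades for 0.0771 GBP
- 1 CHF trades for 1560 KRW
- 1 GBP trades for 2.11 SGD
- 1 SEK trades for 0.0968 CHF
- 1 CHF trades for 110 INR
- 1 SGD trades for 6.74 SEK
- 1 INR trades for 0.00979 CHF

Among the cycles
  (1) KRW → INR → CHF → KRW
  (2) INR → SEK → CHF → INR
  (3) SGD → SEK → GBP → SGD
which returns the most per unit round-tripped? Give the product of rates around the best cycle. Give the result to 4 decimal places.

(1) 0.0781 × 0.00979 × 1560 = 1.19277
(2) 0.0977 × 0.0968 × 110 = 1.04031
(3) 6.74 × 0.0771 × 2.11 = 1.09647
Highest is cycle (1) at 1.1928 (>1, arbitrage).

1.1928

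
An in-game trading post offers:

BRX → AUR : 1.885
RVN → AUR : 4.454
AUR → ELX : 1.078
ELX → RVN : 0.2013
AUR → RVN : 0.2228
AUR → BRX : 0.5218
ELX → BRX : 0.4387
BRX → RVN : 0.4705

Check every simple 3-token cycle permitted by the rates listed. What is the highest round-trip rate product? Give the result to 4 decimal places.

BRX→RVN→AUR→BRX: 0.4705 × 4.454 × 0.5218 = 1.09349
ELX→RVN→AUR→ELX: 0.2013 × 4.454 × 1.078 = 0.96652
BRX→AUR→ELX→BRX: 1.885 × 1.078 × 0.4387 = 0.89145
Maximum is BRX→RVN→AUR→BRX at 1.0935; arbitrage exists.

1.0935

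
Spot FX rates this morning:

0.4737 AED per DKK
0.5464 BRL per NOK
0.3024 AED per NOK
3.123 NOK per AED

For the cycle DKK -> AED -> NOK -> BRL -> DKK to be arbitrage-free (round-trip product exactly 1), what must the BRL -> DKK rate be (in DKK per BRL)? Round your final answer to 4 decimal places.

1.2371

Known legs of the cycle: 0.4737 × 3.123 × 0.5464 = 0.80832509064
For no arbitrage the full-cycle product must be 1, so the missing rate is 1 / 0.80832509064 ≈ 1.237126.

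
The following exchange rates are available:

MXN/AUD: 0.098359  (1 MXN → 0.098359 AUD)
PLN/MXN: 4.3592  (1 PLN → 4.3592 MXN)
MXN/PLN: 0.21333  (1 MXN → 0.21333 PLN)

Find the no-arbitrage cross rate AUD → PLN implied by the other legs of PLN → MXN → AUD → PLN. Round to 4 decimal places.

Known legs of the cycle: 4.3592 × 0.098359 = 0.4287665528
For no arbitrage the full-cycle product must be 1, so the missing rate is 1 / 0.4287665528 ≈ 2.332271.

2.3323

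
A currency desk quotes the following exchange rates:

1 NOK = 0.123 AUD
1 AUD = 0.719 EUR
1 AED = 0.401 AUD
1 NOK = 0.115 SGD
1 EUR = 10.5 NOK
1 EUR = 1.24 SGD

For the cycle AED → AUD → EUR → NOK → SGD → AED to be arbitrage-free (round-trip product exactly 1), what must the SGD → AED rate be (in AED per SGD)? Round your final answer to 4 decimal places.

Known legs of the cycle: 0.401 × 0.719 × 10.5 × 0.115 = 0.3481451925
For no arbitrage the full-cycle product must be 1, so the missing rate is 1 / 0.3481451925 ≈ 2.872365.

2.8724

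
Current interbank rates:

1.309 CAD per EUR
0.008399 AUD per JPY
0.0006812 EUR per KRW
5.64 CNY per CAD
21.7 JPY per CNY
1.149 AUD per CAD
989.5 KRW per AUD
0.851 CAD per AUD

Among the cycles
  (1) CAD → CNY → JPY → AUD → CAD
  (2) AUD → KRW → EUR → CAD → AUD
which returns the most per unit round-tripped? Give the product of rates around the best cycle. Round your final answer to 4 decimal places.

(1) 5.64 × 21.7 × 0.008399 × 0.851 = 0.87477
(2) 989.5 × 0.0006812 × 1.309 × 1.149 = 1.01379
Highest is cycle (2) at 1.0138 (>1, arbitrage).

1.0138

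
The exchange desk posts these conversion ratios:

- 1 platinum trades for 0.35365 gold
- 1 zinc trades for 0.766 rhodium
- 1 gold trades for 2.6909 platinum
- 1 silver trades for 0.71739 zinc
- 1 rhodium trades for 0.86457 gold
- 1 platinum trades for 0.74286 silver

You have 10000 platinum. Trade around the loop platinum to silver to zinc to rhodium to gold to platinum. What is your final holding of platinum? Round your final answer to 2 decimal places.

9497.05

10000 platinum × 0.74286 = 7428.6 silver
7428.6 silver × 0.71739 = 5329.203354 zinc
5329.203354 zinc × 0.766 = 4082.169769164 rhodium
4082.169769164 rhodium × 0.86457 = 3529.32151732611948 gold
3529.32151732611948 gold × 2.6909 = 9497.051270972854908732 platinum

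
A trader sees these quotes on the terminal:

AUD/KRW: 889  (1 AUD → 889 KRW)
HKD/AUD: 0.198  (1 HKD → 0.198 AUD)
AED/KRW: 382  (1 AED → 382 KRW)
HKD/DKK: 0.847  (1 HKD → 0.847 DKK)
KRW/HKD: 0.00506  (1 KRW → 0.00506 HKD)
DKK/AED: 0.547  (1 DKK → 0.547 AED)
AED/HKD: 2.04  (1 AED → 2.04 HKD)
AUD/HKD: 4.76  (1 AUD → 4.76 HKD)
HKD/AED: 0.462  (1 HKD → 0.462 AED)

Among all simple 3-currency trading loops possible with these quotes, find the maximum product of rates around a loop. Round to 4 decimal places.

AED→HKD→DKK→AED: 2.04 × 0.847 × 0.547 = 0.94515
AED→KRW→HKD→AED: 382 × 0.00506 × 0.462 = 0.89301
AUD→KRW→HKD→AUD: 889 × 0.00506 × 0.198 = 0.89067
Maximum is AED→HKD→DKK→AED at 0.9452; no arbitrage — every cycle loses value.

0.9452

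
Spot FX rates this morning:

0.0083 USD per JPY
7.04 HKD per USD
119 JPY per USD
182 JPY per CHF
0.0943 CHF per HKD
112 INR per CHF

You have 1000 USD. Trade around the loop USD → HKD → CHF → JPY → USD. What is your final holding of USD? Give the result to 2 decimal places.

1000 USD × 7.04 = 7040 HKD
7040 HKD × 0.0943 = 663.872 CHF
663.872 CHF × 182 = 120824.704 JPY
120824.704 JPY × 0.0083 = 1002.8450432 USD

1002.85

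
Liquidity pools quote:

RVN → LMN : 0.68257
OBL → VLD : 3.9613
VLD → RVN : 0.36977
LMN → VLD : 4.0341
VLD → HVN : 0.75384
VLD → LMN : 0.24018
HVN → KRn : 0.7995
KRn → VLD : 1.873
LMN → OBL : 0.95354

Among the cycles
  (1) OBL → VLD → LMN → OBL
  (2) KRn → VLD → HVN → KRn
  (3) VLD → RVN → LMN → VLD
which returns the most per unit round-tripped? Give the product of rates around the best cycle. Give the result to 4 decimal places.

1.1288

(1) 3.9613 × 0.24018 × 0.95354 = 0.90722
(2) 1.873 × 0.75384 × 0.7995 = 1.12885
(3) 0.36977 × 0.68257 × 4.0341 = 1.01818
Highest is cycle (2) at 1.1288 (>1, arbitrage).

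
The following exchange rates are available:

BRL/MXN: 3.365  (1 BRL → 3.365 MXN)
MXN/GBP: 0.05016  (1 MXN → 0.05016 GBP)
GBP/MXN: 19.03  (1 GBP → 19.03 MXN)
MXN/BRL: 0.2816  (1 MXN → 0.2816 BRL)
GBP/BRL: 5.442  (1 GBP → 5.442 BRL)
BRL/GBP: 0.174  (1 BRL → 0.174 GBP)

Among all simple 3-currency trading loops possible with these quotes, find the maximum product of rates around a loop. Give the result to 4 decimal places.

GBP→MXN→BRL→GBP: 19.03 × 0.2816 × 0.174 = 0.93244
GBP→BRL→MXN→GBP: 5.442 × 3.365 × 0.05016 = 0.91855
Maximum is GBP→MXN→BRL→GBP at 0.9324; no arbitrage — every cycle loses value.

0.9324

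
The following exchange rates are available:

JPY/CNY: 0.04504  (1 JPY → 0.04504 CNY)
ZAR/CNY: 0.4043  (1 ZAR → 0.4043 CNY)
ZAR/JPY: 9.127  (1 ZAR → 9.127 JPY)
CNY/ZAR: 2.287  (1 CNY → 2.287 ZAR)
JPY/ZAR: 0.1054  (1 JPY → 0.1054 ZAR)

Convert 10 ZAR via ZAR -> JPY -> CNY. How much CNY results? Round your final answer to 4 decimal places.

10 ZAR × 9.127 = 91.27 JPY
91.27 JPY × 0.04504 = 4.1108008 CNY

4.1108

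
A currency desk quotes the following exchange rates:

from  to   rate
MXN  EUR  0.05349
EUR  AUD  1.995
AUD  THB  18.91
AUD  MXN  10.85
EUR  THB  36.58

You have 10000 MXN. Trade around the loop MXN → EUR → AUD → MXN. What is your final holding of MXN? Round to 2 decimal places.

11578.31

10000 MXN × 0.05349 = 534.9 EUR
534.9 EUR × 1.995 = 1067.1255 AUD
1067.1255 AUD × 10.85 = 11578.311675 MXN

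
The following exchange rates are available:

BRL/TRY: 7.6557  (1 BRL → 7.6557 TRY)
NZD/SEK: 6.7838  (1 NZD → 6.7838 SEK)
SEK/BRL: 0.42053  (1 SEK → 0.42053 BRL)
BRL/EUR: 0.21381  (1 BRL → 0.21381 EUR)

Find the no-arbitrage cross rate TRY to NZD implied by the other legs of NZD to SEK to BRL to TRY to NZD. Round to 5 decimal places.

Known legs of the cycle: 6.7838 × 0.42053 × 7.6557 = 21.8401152281598
For no arbitrage the full-cycle product must be 1, so the missing rate is 1 / 21.8401152281598 ≈ 0.0457873.

0.04579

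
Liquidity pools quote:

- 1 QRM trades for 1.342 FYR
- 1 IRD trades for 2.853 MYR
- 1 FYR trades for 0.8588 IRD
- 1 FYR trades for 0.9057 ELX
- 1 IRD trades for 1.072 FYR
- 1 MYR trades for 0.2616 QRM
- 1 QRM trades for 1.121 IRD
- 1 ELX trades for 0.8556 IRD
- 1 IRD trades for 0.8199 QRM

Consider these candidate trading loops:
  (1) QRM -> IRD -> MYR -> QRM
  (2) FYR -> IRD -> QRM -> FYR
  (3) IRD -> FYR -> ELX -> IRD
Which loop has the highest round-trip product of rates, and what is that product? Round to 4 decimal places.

(1) 1.121 × 2.853 × 0.2616 = 0.83665
(2) 0.8588 × 0.8199 × 1.342 = 0.94494
(3) 1.072 × 0.9057 × 0.8556 = 0.83071
Highest is cycle (2) at 0.9449 (≤1, no arbitrage).

0.9449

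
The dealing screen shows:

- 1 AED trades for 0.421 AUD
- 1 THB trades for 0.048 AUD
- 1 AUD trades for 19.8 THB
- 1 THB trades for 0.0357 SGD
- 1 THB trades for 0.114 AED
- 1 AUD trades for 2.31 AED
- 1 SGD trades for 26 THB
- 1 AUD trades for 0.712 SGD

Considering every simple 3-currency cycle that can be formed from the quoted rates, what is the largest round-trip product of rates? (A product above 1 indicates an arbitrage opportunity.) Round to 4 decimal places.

AUD→THB→AED→AUD: 19.8 × 0.114 × 0.421 = 0.95028
AUD→SGD→THB→AUD: 0.712 × 26 × 0.048 = 0.88858
Maximum is AUD→THB→AED→AUD at 0.9503; no arbitrage — every cycle loses value.

0.9503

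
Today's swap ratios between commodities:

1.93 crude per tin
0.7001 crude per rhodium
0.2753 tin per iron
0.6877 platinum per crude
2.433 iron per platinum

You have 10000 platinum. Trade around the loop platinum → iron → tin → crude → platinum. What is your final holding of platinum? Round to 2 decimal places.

8890.06

10000 platinum × 2.433 = 24330 iron
24330 iron × 0.2753 = 6698.049 tin
6698.049 tin × 1.93 = 12927.23457 crude
12927.23457 crude × 0.6877 = 8890.059213789 platinum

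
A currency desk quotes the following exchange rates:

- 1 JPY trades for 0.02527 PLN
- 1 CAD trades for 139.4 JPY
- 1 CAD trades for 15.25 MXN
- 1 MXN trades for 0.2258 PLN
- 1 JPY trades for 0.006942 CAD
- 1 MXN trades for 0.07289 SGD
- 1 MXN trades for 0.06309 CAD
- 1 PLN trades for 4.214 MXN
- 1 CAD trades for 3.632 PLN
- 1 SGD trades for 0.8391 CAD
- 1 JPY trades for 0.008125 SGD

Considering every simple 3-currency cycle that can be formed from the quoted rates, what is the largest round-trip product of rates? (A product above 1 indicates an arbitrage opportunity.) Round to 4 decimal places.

0.9656

MXN→CAD→PLN→MXN: 0.06309 × 3.632 × 4.214 = 0.96561
SGD→CAD→JPY→SGD: 0.8391 × 139.4 × 0.008125 = 0.95039
MXN→SGD→CAD→MXN: 0.07289 × 0.8391 × 15.25 = 0.93272
Maximum is MXN→CAD→PLN→MXN at 0.9656; no arbitrage — every cycle loses value.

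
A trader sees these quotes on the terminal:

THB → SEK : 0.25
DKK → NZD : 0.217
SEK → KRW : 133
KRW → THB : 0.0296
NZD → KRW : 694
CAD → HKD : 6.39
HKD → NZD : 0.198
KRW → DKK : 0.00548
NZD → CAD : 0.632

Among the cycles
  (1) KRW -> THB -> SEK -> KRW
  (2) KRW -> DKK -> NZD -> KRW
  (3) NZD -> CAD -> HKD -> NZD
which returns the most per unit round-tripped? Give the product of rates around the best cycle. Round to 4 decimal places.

(1) 0.0296 × 0.25 × 133 = 0.98420
(2) 0.00548 × 0.217 × 694 = 0.82528
(3) 0.632 × 6.39 × 0.198 = 0.79962
Highest is cycle (1) at 0.9842 (≤1, no arbitrage).

0.9842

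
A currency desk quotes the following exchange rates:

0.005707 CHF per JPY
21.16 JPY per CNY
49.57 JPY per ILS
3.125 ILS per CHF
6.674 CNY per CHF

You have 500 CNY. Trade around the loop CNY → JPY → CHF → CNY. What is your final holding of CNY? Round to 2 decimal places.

500 CNY × 21.16 = 10580 JPY
10580 JPY × 0.005707 = 60.38006 CHF
60.38006 CHF × 6.674 = 402.97652044 CNY

402.98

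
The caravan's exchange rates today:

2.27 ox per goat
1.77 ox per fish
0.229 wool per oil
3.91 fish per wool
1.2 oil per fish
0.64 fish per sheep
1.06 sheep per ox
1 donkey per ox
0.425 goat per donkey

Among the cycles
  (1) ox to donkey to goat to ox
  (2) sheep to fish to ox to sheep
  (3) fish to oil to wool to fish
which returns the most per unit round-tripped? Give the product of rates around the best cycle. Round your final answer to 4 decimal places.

1.2008

(1) 1 × 0.425 × 2.27 = 0.96475
(2) 0.64 × 1.77 × 1.06 = 1.20077
(3) 1.2 × 0.229 × 3.91 = 1.07447
Highest is cycle (2) at 1.2008 (>1, arbitrage).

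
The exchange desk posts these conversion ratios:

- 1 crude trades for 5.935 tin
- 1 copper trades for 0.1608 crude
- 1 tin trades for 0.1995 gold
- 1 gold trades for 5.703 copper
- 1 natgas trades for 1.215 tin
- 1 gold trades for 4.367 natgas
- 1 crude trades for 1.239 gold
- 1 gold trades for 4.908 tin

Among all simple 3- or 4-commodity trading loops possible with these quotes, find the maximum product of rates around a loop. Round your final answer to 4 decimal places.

1.1362

gold→copper→crude→gold: 5.703 × 0.1608 × 1.239 = 1.13622
gold→copper→crude→tin→gold: 5.703 × 0.1608 × 5.935 × 0.1995 = 1.08581
natgas→tin→gold→natgas: 1.215 × 0.1995 × 4.367 = 1.05853
Maximum is gold→copper→crude→gold at 1.1362; arbitrage exists.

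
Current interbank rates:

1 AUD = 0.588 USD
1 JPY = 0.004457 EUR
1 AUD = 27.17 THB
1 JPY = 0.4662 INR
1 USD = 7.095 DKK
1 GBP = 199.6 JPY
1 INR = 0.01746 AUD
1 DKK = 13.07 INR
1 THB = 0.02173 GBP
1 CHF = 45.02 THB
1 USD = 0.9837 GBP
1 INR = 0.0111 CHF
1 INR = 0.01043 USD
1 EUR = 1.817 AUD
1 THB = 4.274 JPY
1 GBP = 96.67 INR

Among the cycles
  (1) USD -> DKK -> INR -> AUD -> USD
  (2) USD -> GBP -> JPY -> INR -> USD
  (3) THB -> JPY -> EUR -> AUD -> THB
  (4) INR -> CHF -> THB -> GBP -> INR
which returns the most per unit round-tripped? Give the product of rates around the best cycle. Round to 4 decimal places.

(1) 7.095 × 13.07 × 0.01746 × 0.588 = 0.95203
(2) 0.9837 × 199.6 × 0.4662 × 0.01043 = 0.95473
(3) 4.274 × 0.004457 × 1.817 × 27.17 = 0.94042
(4) 0.0111 × 45.02 × 0.02173 × 96.67 = 1.04974
Highest is cycle (4) at 1.0497 (>1, arbitrage).

1.0497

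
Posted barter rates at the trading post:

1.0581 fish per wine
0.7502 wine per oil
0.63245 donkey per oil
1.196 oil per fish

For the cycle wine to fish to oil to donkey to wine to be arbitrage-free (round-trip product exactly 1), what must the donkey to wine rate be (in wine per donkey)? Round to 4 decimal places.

1.2494

Known legs of the cycle: 1.0581 × 1.196 × 0.63245 = 0.80035763262
For no arbitrage the full-cycle product must be 1, so the missing rate is 1 / 0.80035763262 ≈ 1.249441.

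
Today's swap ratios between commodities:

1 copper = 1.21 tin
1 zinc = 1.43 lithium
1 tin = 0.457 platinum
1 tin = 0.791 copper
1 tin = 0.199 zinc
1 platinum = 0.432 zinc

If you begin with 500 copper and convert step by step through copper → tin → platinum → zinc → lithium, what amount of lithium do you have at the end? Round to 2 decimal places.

500 copper × 1.21 = 605 tin
605 tin × 0.457 = 276.485 platinum
276.485 platinum × 0.432 = 119.44152 zinc
119.44152 zinc × 1.43 = 170.8013736 lithium

170.80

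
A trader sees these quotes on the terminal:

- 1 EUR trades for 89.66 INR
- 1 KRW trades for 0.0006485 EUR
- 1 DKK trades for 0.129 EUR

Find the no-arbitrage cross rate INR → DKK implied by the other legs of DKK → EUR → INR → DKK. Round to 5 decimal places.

Known legs of the cycle: 0.129 × 89.66 = 11.56614
For no arbitrage the full-cycle product must be 1, so the missing rate is 1 / 11.56614 ≈ 0.0864593.

0.08646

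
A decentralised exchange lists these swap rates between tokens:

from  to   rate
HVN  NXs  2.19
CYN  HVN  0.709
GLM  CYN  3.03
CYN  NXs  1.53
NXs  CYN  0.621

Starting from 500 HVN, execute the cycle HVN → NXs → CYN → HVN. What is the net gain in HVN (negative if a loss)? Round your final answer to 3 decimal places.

500 HVN × 2.19 = 1095 NXs
1095 NXs × 0.621 = 679.995 CYN
679.995 CYN × 0.709 = 482.116455 HVN
Net change: 482.116455 − 500 = -17.883545 HVN

-17.884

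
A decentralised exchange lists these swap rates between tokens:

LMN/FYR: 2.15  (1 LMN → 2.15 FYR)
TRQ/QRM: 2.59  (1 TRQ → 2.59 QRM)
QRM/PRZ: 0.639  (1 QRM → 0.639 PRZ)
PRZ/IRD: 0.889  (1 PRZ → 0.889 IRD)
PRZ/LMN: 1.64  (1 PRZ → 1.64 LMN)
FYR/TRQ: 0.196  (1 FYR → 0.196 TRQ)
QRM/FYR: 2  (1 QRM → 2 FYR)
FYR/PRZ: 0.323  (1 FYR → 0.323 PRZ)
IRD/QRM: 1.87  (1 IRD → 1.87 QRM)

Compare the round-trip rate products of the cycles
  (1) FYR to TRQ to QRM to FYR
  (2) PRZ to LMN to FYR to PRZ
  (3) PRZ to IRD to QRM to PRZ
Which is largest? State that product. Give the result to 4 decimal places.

1.1389

(1) 0.196 × 2.59 × 2 = 1.01528
(2) 1.64 × 2.15 × 0.323 = 1.13890
(3) 0.889 × 1.87 × 0.639 = 1.06229
Highest is cycle (2) at 1.1389 (>1, arbitrage).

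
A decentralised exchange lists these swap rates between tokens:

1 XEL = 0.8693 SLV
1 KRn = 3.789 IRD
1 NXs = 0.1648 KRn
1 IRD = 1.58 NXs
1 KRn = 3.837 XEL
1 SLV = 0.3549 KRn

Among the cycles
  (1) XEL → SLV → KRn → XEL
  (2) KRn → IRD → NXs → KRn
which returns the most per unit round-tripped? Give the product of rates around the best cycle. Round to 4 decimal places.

(1) 0.8693 × 0.3549 × 3.837 = 1.18377
(2) 3.789 × 1.58 × 0.1648 = 0.98659
Highest is cycle (1) at 1.1838 (>1, arbitrage).

1.1838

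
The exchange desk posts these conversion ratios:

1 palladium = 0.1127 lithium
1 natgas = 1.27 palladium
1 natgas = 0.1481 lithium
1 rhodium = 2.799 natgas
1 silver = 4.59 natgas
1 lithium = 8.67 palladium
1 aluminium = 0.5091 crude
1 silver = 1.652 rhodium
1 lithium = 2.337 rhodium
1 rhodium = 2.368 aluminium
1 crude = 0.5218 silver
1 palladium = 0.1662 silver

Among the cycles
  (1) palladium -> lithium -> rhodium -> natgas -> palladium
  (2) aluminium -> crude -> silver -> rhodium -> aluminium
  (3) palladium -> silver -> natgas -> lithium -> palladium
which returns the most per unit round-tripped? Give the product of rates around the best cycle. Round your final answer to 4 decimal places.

(1) 0.1127 × 2.337 × 2.799 × 1.27 = 0.93624
(2) 0.5091 × 0.5218 × 1.652 × 2.368 = 1.03920
(3) 0.1662 × 4.59 × 0.1481 × 8.67 = 0.97953
Highest is cycle (2) at 1.0392 (>1, arbitrage).

1.0392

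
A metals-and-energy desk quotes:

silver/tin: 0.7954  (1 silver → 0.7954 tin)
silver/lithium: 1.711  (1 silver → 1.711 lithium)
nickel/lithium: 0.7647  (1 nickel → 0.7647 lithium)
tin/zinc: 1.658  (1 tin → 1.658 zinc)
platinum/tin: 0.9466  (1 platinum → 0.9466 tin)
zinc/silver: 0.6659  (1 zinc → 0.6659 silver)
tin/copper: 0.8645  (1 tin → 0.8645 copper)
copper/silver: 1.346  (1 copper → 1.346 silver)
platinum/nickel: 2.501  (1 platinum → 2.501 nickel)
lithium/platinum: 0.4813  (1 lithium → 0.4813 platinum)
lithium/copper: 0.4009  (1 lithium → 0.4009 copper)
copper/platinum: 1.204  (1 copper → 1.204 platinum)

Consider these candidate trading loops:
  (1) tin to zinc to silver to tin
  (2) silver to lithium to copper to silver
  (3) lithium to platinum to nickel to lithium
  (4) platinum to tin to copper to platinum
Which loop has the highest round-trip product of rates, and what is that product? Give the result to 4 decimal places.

0.9853

(1) 1.658 × 0.6659 × 0.7954 = 0.87817
(2) 1.711 × 0.4009 × 1.346 = 0.92328
(3) 0.4813 × 2.501 × 0.7647 = 0.92049
(4) 0.9466 × 0.8645 × 1.204 = 0.98528
Highest is cycle (4) at 0.9853 (≤1, no arbitrage).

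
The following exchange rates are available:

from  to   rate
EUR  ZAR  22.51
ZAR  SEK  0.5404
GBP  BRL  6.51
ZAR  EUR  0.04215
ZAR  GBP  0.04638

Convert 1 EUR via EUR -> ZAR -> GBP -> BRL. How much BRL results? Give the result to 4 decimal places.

6.7965

1 EUR × 22.51 = 22.51 ZAR
22.51 ZAR × 0.04638 = 1.0440138 GBP
1.0440138 GBP × 6.51 = 6.796529838 BRL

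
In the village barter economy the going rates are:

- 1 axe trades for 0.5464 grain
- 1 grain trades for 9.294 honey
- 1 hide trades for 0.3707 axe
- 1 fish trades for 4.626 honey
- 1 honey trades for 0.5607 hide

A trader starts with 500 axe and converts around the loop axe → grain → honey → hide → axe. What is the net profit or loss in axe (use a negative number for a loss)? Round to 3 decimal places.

500 axe × 0.5464 = 273.2 grain
273.2 grain × 9.294 = 2539.1208 honey
2539.1208 honey × 0.5607 = 1423.68503256 hide
1423.68503256 hide × 0.3707 = 527.760041569992 axe
Net change: 527.760041569992 − 500 = 27.760041569992 axe

27.760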